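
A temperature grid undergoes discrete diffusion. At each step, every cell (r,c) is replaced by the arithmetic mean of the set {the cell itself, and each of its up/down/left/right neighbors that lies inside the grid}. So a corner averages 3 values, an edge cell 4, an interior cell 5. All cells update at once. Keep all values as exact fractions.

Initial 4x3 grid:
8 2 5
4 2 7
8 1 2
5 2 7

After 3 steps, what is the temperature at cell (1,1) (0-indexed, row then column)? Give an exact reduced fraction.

Step 1: cell (1,1) = 16/5
Step 2: cell (1,1) = 399/100
Step 3: cell (1,1) = 12253/3000
Full grid after step 3:
  9697/2160 62269/14400 4511/1080
  7993/1800 12253/3000 28897/7200
  5137/1200 1486/375 27697/7200
  613/144 57239/14400 413/108

Answer: 12253/3000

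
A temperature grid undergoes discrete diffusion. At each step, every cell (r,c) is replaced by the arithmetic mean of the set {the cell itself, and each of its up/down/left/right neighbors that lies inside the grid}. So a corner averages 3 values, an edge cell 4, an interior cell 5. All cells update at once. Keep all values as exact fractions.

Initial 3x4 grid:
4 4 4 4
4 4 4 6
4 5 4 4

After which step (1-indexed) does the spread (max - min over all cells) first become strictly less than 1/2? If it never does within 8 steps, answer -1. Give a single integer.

Answer: 3

Derivation:
Step 1: max=14/3, min=4, spread=2/3
Step 2: max=547/120, min=4, spread=67/120
Step 3: max=604/135, min=731/180, spread=223/540
  -> spread < 1/2 first at step 3
Step 4: max=286081/64800, min=22153/5400, spread=4049/12960
Step 5: max=17074409/3888000, min=446129/108000, spread=202753/777600
Step 6: max=1017973351/233280000, min=40408999/9720000, spread=385259/1866240
Step 7: max=60825359909/13996800000, min=2435385091/583200000, spread=95044709/559872000
Step 8: max=3635808336031/839808000000, min=16299315341/3888000000, spread=921249779/6718464000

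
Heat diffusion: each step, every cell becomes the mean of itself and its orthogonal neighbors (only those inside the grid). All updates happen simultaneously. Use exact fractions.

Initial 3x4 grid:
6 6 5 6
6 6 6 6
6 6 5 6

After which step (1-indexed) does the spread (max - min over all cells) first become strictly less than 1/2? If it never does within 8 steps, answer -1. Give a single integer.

Answer: 1

Derivation:
Step 1: max=6, min=28/5, spread=2/5
  -> spread < 1/2 first at step 1
Step 2: max=6, min=683/120, spread=37/120
Step 3: max=427/72, min=6203/1080, spread=101/540
Step 4: max=26609/4500, min=155449/27000, spread=841/5400
Step 5: max=953701/162000, min=350621/60750, spread=11227/97200
Step 6: max=47610457/8100000, min=561665659/97200000, spread=386393/3888000
Step 7: max=2850558563/486000000, min=5063900519/874800000, spread=41940559/546750000
Step 8: max=170875718917/29160000000, min=2027143923379/349920000000, spread=186917629/2799360000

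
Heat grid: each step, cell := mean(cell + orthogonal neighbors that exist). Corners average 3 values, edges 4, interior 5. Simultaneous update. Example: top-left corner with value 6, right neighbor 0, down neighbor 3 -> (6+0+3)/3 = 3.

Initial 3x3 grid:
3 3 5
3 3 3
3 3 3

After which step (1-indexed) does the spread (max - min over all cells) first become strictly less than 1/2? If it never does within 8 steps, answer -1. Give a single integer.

Step 1: max=11/3, min=3, spread=2/3
Step 2: max=32/9, min=3, spread=5/9
Step 3: max=365/108, min=3, spread=41/108
  -> spread < 1/2 first at step 3
Step 4: max=21571/6480, min=551/180, spread=347/1296
Step 5: max=1273337/388800, min=5557/1800, spread=2921/15552
Step 6: max=75812539/23328000, min=673483/216000, spread=24611/186624
Step 7: max=4517762033/1399680000, min=15236741/4860000, spread=207329/2239488
Step 8: max=269972352451/83980800000, min=816401599/259200000, spread=1746635/26873856

Answer: 3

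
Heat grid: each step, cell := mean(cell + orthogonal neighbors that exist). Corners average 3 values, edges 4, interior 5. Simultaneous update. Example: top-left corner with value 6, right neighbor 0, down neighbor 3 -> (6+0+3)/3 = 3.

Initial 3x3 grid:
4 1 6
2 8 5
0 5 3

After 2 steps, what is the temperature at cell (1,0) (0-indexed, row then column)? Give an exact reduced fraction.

Answer: 371/120

Derivation:
Step 1: cell (1,0) = 7/2
Step 2: cell (1,0) = 371/120
Full grid after step 2:
  127/36 917/240 19/4
  371/120 439/100 541/120
  59/18 223/60 83/18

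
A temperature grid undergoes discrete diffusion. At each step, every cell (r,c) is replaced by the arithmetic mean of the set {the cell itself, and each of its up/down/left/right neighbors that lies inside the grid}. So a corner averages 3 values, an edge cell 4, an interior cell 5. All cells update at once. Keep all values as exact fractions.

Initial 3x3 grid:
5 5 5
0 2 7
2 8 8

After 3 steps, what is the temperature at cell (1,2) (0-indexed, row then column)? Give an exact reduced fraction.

Answer: 38309/7200

Derivation:
Step 1: cell (1,2) = 11/2
Step 2: cell (1,2) = 697/120
Step 3: cell (1,2) = 38309/7200
Full grid after step 3:
  3967/1080 20531/4800 11059/2160
  51893/14400 2293/500 38309/7200
  8609/2160 5689/1200 6107/1080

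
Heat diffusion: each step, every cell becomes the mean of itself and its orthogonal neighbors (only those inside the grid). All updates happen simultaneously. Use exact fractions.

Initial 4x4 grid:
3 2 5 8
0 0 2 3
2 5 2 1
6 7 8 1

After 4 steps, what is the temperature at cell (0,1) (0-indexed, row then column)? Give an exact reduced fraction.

Answer: 582793/216000

Derivation:
Step 1: cell (0,1) = 5/2
Step 2: cell (0,1) = 613/240
Step 3: cell (0,1) = 18379/7200
Step 4: cell (0,1) = 582793/216000
Full grid after step 4:
  150559/64800 582793/216000 689369/216000 14303/4050
  142657/54000 504601/180000 144923/45000 722879/216000
  60431/18000 104939/30000 610853/180000 736511/216000
  43931/10800 48149/12000 416173/108000 229187/64800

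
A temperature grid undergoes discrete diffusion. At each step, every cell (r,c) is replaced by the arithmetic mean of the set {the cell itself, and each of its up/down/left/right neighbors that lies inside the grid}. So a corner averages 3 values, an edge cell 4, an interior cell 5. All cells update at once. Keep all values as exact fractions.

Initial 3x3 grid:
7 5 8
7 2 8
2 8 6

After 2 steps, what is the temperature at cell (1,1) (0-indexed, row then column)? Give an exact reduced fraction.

Answer: 53/10

Derivation:
Step 1: cell (1,1) = 6
Step 2: cell (1,1) = 53/10
Full grid after step 2:
  49/9 149/24 37/6
  45/8 53/10 79/12
  44/9 47/8 107/18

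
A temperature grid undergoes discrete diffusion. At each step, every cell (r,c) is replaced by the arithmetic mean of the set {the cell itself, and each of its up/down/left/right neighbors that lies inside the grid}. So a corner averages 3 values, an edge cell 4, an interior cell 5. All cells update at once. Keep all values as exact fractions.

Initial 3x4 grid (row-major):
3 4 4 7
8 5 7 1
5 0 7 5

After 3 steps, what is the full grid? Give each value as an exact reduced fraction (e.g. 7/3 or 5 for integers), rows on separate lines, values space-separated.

After step 1:
  5 4 11/2 4
  21/4 24/5 24/5 5
  13/3 17/4 19/4 13/3
After step 2:
  19/4 193/40 183/40 29/6
  1163/240 231/50 497/100 68/15
  83/18 68/15 68/15 169/36
After step 3:
  3461/720 1877/400 5761/1200 1673/360
  67777/14400 28553/6000 13939/3000 2141/450
  10073/2160 4117/900 8429/1800 2477/540

Answer: 3461/720 1877/400 5761/1200 1673/360
67777/14400 28553/6000 13939/3000 2141/450
10073/2160 4117/900 8429/1800 2477/540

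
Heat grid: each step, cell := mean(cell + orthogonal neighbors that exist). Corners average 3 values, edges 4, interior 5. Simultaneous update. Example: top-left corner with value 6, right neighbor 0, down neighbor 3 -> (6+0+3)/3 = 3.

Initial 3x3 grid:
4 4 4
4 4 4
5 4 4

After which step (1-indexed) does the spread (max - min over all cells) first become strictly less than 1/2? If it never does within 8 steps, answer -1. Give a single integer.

Step 1: max=13/3, min=4, spread=1/3
  -> spread < 1/2 first at step 1
Step 2: max=77/18, min=4, spread=5/18
Step 3: max=905/216, min=4, spread=41/216
Step 4: max=53971/12960, min=1451/360, spread=347/2592
Step 5: max=3217337/777600, min=14557/3600, spread=2921/31104
Step 6: max=192452539/46656000, min=1753483/432000, spread=24611/373248
Step 7: max=11516162033/2799360000, min=39536741/9720000, spread=207329/4478976
Step 8: max=689876352451/167961600000, min=2112401599/518400000, spread=1746635/53747712

Answer: 1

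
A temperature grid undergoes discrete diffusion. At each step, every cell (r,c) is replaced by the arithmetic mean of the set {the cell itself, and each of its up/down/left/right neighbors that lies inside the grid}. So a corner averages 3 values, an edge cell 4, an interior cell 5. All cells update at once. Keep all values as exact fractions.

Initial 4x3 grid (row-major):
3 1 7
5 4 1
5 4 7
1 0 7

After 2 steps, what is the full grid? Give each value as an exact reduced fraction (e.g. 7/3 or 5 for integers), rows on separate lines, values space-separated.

Answer: 11/3 51/16 23/6
7/2 79/20 31/8
7/2 37/10 109/24
35/12 41/12 149/36

Derivation:
After step 1:
  3 15/4 3
  17/4 3 19/4
  15/4 4 19/4
  2 3 14/3
After step 2:
  11/3 51/16 23/6
  7/2 79/20 31/8
  7/2 37/10 109/24
  35/12 41/12 149/36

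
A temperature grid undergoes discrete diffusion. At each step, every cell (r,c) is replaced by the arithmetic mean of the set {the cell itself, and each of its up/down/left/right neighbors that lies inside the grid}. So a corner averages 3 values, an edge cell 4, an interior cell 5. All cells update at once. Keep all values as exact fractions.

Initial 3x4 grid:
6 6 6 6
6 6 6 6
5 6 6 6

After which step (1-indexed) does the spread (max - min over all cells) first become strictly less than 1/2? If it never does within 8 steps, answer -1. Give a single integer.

Answer: 1

Derivation:
Step 1: max=6, min=17/3, spread=1/3
  -> spread < 1/2 first at step 1
Step 2: max=6, min=103/18, spread=5/18
Step 3: max=6, min=1255/216, spread=41/216
Step 4: max=6, min=151303/25920, spread=4217/25920
Step 5: max=43121/7200, min=9122051/1555200, spread=38417/311040
Step 6: max=861403/144000, min=548671789/93312000, spread=1903471/18662400
Step 7: max=25804241/4320000, min=32991330911/5598720000, spread=18038617/223948800
Step 8: max=2319873241/388800000, min=1982271017149/335923200000, spread=883978523/13436928000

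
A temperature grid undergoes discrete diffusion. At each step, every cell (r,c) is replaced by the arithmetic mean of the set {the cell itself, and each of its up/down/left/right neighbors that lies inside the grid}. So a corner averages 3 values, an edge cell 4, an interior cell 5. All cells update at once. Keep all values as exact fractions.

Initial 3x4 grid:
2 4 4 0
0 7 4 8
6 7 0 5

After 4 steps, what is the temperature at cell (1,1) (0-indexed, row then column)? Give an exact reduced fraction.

Step 1: cell (1,1) = 22/5
Step 2: cell (1,1) = 22/5
Step 3: cell (1,1) = 239/60
Step 4: cell (1,1) = 292997/72000
Full grid after step 4:
  2143/576 10807/2880 56923/14400 34183/8640
  133973/34560 292997/72000 293447/72000 718771/172800
  21577/5184 9089/2160 11659/2700 109619/25920

Answer: 292997/72000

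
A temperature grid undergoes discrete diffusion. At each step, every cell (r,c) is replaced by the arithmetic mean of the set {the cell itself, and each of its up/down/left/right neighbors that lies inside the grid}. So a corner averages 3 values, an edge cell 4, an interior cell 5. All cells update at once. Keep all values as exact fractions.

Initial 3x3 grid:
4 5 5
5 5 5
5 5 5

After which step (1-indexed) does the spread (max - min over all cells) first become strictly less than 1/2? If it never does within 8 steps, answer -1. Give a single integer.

Answer: 1

Derivation:
Step 1: max=5, min=14/3, spread=1/3
  -> spread < 1/2 first at step 1
Step 2: max=5, min=85/18, spread=5/18
Step 3: max=5, min=1039/216, spread=41/216
Step 4: max=1789/360, min=62669/12960, spread=347/2592
Step 5: max=17843/3600, min=3781063/777600, spread=2921/31104
Step 6: max=2134517/432000, min=227451461/46656000, spread=24611/373248
Step 7: max=47943259/9720000, min=13678077967/2799360000, spread=207329/4478976
Step 8: max=2553198401/518400000, min=821778047549/167961600000, spread=1746635/53747712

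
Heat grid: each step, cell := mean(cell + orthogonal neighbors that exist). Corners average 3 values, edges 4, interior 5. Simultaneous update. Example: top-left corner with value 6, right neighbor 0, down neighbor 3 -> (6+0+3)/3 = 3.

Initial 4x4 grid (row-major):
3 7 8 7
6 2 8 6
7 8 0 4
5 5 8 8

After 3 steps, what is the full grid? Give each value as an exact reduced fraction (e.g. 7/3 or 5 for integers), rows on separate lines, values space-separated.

After step 1:
  16/3 5 15/2 7
  9/2 31/5 24/5 25/4
  13/2 22/5 28/5 9/2
  17/3 13/2 21/4 20/3
After step 2:
  89/18 721/120 243/40 83/12
  169/30 249/50 607/100 451/80
  79/15 146/25 491/100 1381/240
  56/9 1309/240 1441/240 197/36
After step 3:
  5971/1080 19807/3600 2507/400 4471/720
  9371/1800 17119/3000 11069/2000 14627/2400
  10333/1800 31741/6000 17147/3000 39193/7200
  12199/2160 42337/7200 39313/7200 6203/1080

Answer: 5971/1080 19807/3600 2507/400 4471/720
9371/1800 17119/3000 11069/2000 14627/2400
10333/1800 31741/6000 17147/3000 39193/7200
12199/2160 42337/7200 39313/7200 6203/1080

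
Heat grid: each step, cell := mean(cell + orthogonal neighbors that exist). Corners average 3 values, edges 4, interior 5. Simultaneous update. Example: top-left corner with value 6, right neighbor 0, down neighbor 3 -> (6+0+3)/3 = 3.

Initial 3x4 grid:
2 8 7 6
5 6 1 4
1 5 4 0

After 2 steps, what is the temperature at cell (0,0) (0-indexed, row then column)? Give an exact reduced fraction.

Answer: 19/4

Derivation:
Step 1: cell (0,0) = 5
Step 2: cell (0,0) = 19/4
Full grid after step 2:
  19/4 85/16 1279/240 167/36
  103/24 453/100 403/100 929/240
  67/18 91/24 407/120 95/36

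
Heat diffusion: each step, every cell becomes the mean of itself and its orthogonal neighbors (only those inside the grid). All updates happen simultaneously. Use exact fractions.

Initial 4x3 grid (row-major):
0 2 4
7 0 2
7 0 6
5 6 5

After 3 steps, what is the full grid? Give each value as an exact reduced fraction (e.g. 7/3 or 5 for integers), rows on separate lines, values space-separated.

After step 1:
  3 3/2 8/3
  7/2 11/5 3
  19/4 19/5 13/4
  6 4 17/3
After step 2:
  8/3 281/120 43/18
  269/80 14/5 667/240
  361/80 18/5 943/240
  59/12 73/15 155/36
After step 3:
  2009/720 3671/1440 5407/2160
  1601/480 893/300 4283/1440
  1967/480 473/120 5261/1440
  3431/720 199/45 9433/2160

Answer: 2009/720 3671/1440 5407/2160
1601/480 893/300 4283/1440
1967/480 473/120 5261/1440
3431/720 199/45 9433/2160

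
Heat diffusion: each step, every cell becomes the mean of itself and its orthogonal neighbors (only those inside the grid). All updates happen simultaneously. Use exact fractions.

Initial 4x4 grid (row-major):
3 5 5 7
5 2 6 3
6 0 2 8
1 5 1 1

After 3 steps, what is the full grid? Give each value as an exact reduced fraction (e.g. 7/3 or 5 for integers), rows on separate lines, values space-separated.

After step 1:
  13/3 15/4 23/4 5
  4 18/5 18/5 6
  3 3 17/5 7/2
  4 7/4 9/4 10/3
After step 2:
  145/36 523/120 181/40 67/12
  56/15 359/100 447/100 181/40
  7/2 59/20 63/20 487/120
  35/12 11/4 161/60 109/36
After step 3:
  4363/1080 14851/3600 5681/1200 439/90
  6683/1800 11461/3000 1013/250 5591/1200
  131/40 797/250 10387/3000 2657/720
  55/18 113/40 209/72 3517/1080

Answer: 4363/1080 14851/3600 5681/1200 439/90
6683/1800 11461/3000 1013/250 5591/1200
131/40 797/250 10387/3000 2657/720
55/18 113/40 209/72 3517/1080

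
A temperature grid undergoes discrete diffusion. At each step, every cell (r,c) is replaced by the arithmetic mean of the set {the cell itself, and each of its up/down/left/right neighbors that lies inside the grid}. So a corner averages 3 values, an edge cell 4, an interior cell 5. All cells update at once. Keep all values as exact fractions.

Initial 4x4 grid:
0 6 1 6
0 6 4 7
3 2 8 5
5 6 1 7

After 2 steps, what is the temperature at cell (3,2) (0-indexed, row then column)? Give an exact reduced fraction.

Step 1: cell (3,2) = 11/2
Step 2: cell (3,2) = 13/3
Full grid after step 2:
  5/2 131/40 521/120 173/36
  207/80 193/50 451/100 1327/240
  173/48 93/25 529/100 247/48
  32/9 14/3 13/3 199/36

Answer: 13/3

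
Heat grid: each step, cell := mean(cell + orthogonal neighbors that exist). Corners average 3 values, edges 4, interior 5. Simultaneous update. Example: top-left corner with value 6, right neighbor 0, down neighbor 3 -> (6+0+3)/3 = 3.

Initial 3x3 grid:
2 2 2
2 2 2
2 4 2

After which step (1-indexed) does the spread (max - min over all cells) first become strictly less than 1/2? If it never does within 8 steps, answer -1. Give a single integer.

Answer: 3

Derivation:
Step 1: max=8/3, min=2, spread=2/3
Step 2: max=307/120, min=2, spread=67/120
Step 3: max=2597/1080, min=207/100, spread=1807/5400
  -> spread < 1/2 first at step 3
Step 4: max=1021963/432000, min=5761/2700, spread=33401/144000
Step 5: max=9005933/3888000, min=583391/270000, spread=3025513/19440000
Step 6: max=3575326867/1555200000, min=31555949/14400000, spread=53531/497664
Step 7: max=212656925849/93312000000, min=8567116051/3888000000, spread=450953/5971968
Step 8: max=12706343560603/5598720000000, min=1034128610519/466560000000, spread=3799043/71663616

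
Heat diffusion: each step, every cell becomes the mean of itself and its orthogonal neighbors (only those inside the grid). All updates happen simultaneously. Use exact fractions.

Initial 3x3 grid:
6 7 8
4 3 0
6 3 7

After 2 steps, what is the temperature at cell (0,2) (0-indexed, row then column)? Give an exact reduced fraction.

Answer: 31/6

Derivation:
Step 1: cell (0,2) = 5
Step 2: cell (0,2) = 31/6
Full grid after step 2:
  197/36 301/60 31/6
  363/80 117/25 487/120
  83/18 949/240 151/36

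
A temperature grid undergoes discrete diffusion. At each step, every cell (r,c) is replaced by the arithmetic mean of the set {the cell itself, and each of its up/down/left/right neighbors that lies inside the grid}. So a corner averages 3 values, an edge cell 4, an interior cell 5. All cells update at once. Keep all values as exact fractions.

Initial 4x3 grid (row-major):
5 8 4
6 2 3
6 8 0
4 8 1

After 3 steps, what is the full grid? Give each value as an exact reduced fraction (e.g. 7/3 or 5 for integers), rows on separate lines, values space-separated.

Answer: 5857/1080 68539/14400 797/180
37217/7200 29021/6000 3113/800
12989/2400 9077/2000 3163/800
53/10 7661/1600 157/40

Derivation:
After step 1:
  19/3 19/4 5
  19/4 27/5 9/4
  6 24/5 3
  6 21/4 3
After step 2:
  95/18 1289/240 4
  1349/240 439/100 313/80
  431/80 489/100 261/80
  23/4 381/80 15/4
After step 3:
  5857/1080 68539/14400 797/180
  37217/7200 29021/6000 3113/800
  12989/2400 9077/2000 3163/800
  53/10 7661/1600 157/40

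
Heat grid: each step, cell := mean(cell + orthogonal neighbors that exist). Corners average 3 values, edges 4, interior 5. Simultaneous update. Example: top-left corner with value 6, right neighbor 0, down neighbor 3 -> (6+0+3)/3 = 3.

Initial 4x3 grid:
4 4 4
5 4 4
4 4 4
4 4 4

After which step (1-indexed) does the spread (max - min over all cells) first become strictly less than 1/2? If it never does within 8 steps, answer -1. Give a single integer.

Step 1: max=13/3, min=4, spread=1/3
  -> spread < 1/2 first at step 1
Step 2: max=511/120, min=4, spread=31/120
Step 3: max=4531/1080, min=4, spread=211/1080
Step 4: max=448897/108000, min=7247/1800, spread=14077/108000
Step 5: max=4028407/972000, min=435683/108000, spread=5363/48600
Step 6: max=120380809/29160000, min=242869/60000, spread=93859/1166400
Step 7: max=7208674481/1749600000, min=394136467/97200000, spread=4568723/69984000
Step 8: max=431684435629/104976000000, min=11845618889/2916000000, spread=8387449/167961600

Answer: 1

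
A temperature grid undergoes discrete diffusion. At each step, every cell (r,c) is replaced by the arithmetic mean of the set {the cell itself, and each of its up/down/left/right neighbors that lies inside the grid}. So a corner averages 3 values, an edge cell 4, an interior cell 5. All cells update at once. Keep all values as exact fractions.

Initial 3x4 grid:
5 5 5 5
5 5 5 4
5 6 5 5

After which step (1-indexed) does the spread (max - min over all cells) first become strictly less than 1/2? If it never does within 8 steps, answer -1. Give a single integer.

Answer: 3

Derivation:
Step 1: max=16/3, min=14/3, spread=2/3
Step 2: max=631/120, min=1133/240, spread=43/80
Step 3: max=5611/1080, min=10363/2160, spread=859/2160
  -> spread < 1/2 first at step 3
Step 4: max=33293/6480, min=125989/25920, spread=7183/25920
Step 5: max=995531/194400, min=7585871/1555200, spread=378377/1555200
Step 6: max=3712771/729000, min=457860133/93312000, spread=3474911/18662400
Step 7: max=1776831817/349920000, min=27557298767/5598720000, spread=174402061/1119744000
Step 8: max=53139236509/10497600000, min=1658778976813/335923200000, spread=1667063659/13436928000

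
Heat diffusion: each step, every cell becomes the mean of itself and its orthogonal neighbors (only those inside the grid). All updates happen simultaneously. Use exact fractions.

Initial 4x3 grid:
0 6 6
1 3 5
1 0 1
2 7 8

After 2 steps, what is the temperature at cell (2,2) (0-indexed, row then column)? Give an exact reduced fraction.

Answer: 899/240

Derivation:
Step 1: cell (2,2) = 7/2
Step 2: cell (2,2) = 899/240
Full grid after step 2:
  22/9 59/16 79/18
  91/48 283/100 191/48
  479/240 283/100 899/240
  103/36 919/240 157/36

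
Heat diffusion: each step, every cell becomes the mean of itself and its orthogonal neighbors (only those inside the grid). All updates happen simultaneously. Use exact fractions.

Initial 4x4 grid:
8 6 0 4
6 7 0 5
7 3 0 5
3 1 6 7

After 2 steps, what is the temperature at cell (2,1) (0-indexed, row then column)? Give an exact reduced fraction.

Step 1: cell (2,1) = 18/5
Step 2: cell (2,1) = 94/25
Full grid after step 2:
  227/36 1129/240 263/80 3
  1369/240 453/100 78/25 263/80
  1141/240 94/25 331/100 331/80
  35/9 841/240 311/80 55/12

Answer: 94/25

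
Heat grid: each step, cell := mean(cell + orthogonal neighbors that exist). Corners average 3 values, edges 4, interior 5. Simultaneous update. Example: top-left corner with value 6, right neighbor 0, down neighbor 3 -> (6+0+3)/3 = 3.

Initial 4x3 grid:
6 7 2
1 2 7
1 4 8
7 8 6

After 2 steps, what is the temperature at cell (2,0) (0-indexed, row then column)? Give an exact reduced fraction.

Answer: 941/240

Derivation:
Step 1: cell (2,0) = 13/4
Step 2: cell (2,0) = 941/240
Full grid after step 2:
  137/36 369/80 43/9
  877/240 203/50 77/15
  941/240 491/100 86/15
  89/18 1411/240 119/18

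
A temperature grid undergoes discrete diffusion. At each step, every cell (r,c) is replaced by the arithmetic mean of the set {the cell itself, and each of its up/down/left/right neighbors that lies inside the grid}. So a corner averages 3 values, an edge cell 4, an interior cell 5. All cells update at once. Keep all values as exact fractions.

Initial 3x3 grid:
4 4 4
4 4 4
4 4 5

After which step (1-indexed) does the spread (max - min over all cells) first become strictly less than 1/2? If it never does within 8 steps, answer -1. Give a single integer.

Step 1: max=13/3, min=4, spread=1/3
  -> spread < 1/2 first at step 1
Step 2: max=77/18, min=4, spread=5/18
Step 3: max=905/216, min=4, spread=41/216
Step 4: max=53971/12960, min=1451/360, spread=347/2592
Step 5: max=3217337/777600, min=14557/3600, spread=2921/31104
Step 6: max=192452539/46656000, min=1753483/432000, spread=24611/373248
Step 7: max=11516162033/2799360000, min=39536741/9720000, spread=207329/4478976
Step 8: max=689876352451/167961600000, min=2112401599/518400000, spread=1746635/53747712

Answer: 1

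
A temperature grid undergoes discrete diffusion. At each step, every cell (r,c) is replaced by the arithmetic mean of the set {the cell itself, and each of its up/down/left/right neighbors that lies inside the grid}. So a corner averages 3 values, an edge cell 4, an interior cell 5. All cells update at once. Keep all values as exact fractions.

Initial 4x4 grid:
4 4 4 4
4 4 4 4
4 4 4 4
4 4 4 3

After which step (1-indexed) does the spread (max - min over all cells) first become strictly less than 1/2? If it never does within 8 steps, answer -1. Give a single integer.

Answer: 1

Derivation:
Step 1: max=4, min=11/3, spread=1/3
  -> spread < 1/2 first at step 1
Step 2: max=4, min=67/18, spread=5/18
Step 3: max=4, min=823/216, spread=41/216
Step 4: max=4, min=24877/6480, spread=1043/6480
Step 5: max=4, min=752047/194400, spread=25553/194400
Step 6: max=71921/18000, min=22656541/5832000, spread=645863/5832000
Step 7: max=479029/120000, min=682198309/174960000, spread=16225973/174960000
Step 8: max=215299/54000, min=20517722017/5248800000, spread=409340783/5248800000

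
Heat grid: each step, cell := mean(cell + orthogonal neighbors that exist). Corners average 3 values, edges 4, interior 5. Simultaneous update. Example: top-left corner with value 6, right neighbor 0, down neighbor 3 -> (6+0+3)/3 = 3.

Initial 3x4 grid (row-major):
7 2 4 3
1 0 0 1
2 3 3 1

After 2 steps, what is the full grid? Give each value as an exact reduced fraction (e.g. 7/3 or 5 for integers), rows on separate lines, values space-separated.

Answer: 109/36 301/120 293/120 37/18
271/120 211/100 161/100 431/240
13/6 139/80 421/240 14/9

Derivation:
After step 1:
  10/3 13/4 9/4 8/3
  5/2 6/5 8/5 5/4
  2 2 7/4 5/3
After step 2:
  109/36 301/120 293/120 37/18
  271/120 211/100 161/100 431/240
  13/6 139/80 421/240 14/9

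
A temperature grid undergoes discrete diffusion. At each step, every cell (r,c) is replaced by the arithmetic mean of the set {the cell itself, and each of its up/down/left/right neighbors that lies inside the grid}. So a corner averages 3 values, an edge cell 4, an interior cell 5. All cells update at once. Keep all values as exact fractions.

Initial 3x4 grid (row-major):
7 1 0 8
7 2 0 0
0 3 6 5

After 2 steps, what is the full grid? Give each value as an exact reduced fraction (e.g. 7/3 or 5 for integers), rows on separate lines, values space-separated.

After step 1:
  5 5/2 9/4 8/3
  4 13/5 8/5 13/4
  10/3 11/4 7/2 11/3
After step 2:
  23/6 247/80 541/240 49/18
  56/15 269/100 66/25 671/240
  121/36 731/240 691/240 125/36

Answer: 23/6 247/80 541/240 49/18
56/15 269/100 66/25 671/240
121/36 731/240 691/240 125/36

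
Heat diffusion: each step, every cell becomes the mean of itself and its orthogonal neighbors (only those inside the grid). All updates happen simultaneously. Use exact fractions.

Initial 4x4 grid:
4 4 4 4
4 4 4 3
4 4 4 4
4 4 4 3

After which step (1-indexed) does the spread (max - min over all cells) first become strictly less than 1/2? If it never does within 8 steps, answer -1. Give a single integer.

Step 1: max=4, min=7/2, spread=1/2
Step 2: max=4, min=131/36, spread=13/36
  -> spread < 1/2 first at step 2
Step 3: max=4, min=26743/7200, spread=2057/7200
Step 4: max=3991/1000, min=7604/2025, spread=19111/81000
Step 5: max=13421/3375, min=24534331/6480000, spread=1233989/6480000
Step 6: max=8566019/2160000, min=55467679/14580000, spread=9411797/58320000
Step 7: max=1537301/388800, min=334302869/87480000, spread=362183/2733750
Step 8: max=38342970137/9720000000, min=50288436907/13122000000, spread=29491455559/262440000000

Answer: 2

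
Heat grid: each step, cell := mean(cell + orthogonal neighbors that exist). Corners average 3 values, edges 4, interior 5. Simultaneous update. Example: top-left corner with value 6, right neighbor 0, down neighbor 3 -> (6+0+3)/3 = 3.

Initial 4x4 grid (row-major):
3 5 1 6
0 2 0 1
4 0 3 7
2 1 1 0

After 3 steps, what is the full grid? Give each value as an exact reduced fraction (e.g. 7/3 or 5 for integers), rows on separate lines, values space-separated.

Answer: 2507/1080 16963/7200 739/288 364/135
15283/7200 6173/3000 841/375 3857/1440
12971/7200 11/6 6239/3000 17101/7200
95/54 11981/7200 13621/7200 2441/1080

Derivation:
After step 1:
  8/3 11/4 3 8/3
  9/4 7/5 7/5 7/2
  3/2 2 11/5 11/4
  7/3 1 5/4 8/3
After step 2:
  23/9 589/240 589/240 55/18
  469/240 49/25 23/10 619/240
  97/48 81/50 48/25 667/240
  29/18 79/48 427/240 20/9
After step 3:
  2507/1080 16963/7200 739/288 364/135
  15283/7200 6173/3000 841/375 3857/1440
  12971/7200 11/6 6239/3000 17101/7200
  95/54 11981/7200 13621/7200 2441/1080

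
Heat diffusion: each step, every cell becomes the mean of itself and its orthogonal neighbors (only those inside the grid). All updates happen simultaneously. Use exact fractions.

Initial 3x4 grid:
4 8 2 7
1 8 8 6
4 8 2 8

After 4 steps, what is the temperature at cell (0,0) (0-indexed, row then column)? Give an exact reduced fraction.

Step 1: cell (0,0) = 13/3
Step 2: cell (0,0) = 169/36
Step 3: cell (0,0) = 686/135
Step 4: cell (0,0) = 661681/129600
Full grid after step 4:
  661681/129600 1184171/216000 409277/72000 257047/43200
  4474219/864000 1939031/360000 2118031/360000 5085359/864000
  664831/129600 596773/108000 621103/108000 780391/129600

Answer: 661681/129600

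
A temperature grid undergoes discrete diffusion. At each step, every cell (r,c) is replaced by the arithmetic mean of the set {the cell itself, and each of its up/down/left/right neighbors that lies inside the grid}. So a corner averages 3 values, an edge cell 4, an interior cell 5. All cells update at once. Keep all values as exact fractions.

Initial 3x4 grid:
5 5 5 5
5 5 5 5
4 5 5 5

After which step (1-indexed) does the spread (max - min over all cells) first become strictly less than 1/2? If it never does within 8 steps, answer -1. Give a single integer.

Step 1: max=5, min=14/3, spread=1/3
  -> spread < 1/2 first at step 1
Step 2: max=5, min=85/18, spread=5/18
Step 3: max=5, min=1039/216, spread=41/216
Step 4: max=5, min=125383/25920, spread=4217/25920
Step 5: max=35921/7200, min=7566851/1555200, spread=38417/311040
Step 6: max=717403/144000, min=455359789/93312000, spread=1903471/18662400
Step 7: max=21484241/4320000, min=27392610911/5598720000, spread=18038617/223948800
Step 8: max=1931073241/388800000, min=1646347817149/335923200000, spread=883978523/13436928000

Answer: 1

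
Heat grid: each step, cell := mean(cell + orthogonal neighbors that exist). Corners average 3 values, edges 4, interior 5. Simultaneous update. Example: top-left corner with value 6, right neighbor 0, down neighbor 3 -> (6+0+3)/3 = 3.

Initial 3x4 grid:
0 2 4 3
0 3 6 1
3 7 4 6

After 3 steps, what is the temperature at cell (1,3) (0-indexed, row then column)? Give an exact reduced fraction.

Answer: 14011/3600

Derivation:
Step 1: cell (1,3) = 4
Step 2: cell (1,3) = 209/60
Step 3: cell (1,3) = 14011/3600
Full grid after step 3:
  2273/1080 9131/3600 11921/3600 451/135
  1963/800 3251/1000 2707/750 14011/3600
  3433/1080 3289/900 7723/1800 2209/540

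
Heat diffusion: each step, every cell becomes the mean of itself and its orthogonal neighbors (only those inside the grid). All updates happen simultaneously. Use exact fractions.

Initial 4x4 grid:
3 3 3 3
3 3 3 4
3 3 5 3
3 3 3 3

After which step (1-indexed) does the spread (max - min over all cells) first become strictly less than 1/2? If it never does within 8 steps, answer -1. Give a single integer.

Answer: 3

Derivation:
Step 1: max=15/4, min=3, spread=3/4
Step 2: max=353/100, min=3, spread=53/100
Step 3: max=689/200, min=3, spread=89/200
  -> spread < 1/2 first at step 3
Step 4: max=36449/10800, min=551/180, spread=3389/10800
Step 5: max=150887/45000, min=83039/27000, spread=18733/67500
Step 6: max=32371103/9720000, min=1678403/540000, spread=2159849/9720000
Step 7: max=964882979/291600000, min=1517561/486000, spread=54346379/291600000
Step 8: max=28847503499/8748000000, min=915817883/291600000, spread=1372967009/8748000000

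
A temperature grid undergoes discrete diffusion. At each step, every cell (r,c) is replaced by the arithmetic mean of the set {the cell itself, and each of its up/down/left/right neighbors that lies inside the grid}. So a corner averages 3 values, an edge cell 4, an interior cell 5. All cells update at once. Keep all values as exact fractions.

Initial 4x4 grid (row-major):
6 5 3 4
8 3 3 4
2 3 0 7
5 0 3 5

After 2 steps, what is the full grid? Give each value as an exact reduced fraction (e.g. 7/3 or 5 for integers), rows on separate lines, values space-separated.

After step 1:
  19/3 17/4 15/4 11/3
  19/4 22/5 13/5 9/2
  9/2 8/5 16/5 4
  7/3 11/4 2 5
After step 2:
  46/9 281/60 107/30 143/36
  1199/240 88/25 369/100 443/120
  791/240 329/100 67/25 167/40
  115/36 521/240 259/80 11/3

Answer: 46/9 281/60 107/30 143/36
1199/240 88/25 369/100 443/120
791/240 329/100 67/25 167/40
115/36 521/240 259/80 11/3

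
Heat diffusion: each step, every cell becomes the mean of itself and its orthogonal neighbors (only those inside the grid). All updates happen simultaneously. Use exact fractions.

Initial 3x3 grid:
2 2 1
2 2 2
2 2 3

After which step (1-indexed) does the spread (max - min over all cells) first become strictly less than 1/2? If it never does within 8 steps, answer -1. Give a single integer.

Answer: 2

Derivation:
Step 1: max=7/3, min=5/3, spread=2/3
Step 2: max=79/36, min=65/36, spread=7/18
  -> spread < 1/2 first at step 2
Step 3: max=913/432, min=815/432, spread=49/216
Step 4: max=14335/6912, min=13313/6912, spread=511/3456
Step 5: max=170197/82944, min=161579/82944, spread=4309/41472
Step 6: max=2026951/995328, min=1954361/995328, spread=36295/497664
Step 7: max=24193645/11943936, min=23582099/11943936, spread=305773/5971968
Step 8: max=289230415/143327232, min=284078513/143327232, spread=2575951/71663616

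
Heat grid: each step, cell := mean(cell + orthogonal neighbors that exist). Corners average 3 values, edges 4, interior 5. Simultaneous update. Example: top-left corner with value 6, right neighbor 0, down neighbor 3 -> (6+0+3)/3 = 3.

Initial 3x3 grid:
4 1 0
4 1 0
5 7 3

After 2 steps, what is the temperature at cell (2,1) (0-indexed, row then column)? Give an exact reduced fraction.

Answer: 229/60

Derivation:
Step 1: cell (2,1) = 4
Step 2: cell (2,1) = 229/60
Full grid after step 2:
  8/3 223/120 17/18
  433/120 63/25 109/60
  77/18 229/60 25/9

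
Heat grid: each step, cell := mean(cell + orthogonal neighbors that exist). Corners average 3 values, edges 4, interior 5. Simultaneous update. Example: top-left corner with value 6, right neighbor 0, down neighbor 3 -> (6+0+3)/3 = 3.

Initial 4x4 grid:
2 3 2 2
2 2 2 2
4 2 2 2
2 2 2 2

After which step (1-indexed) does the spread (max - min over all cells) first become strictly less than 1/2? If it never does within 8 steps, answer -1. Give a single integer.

Answer: 3

Derivation:
Step 1: max=8/3, min=2, spread=2/3
Step 2: max=151/60, min=2, spread=31/60
Step 3: max=1291/540, min=2, spread=211/540
  -> spread < 1/2 first at step 3
Step 4: max=127189/54000, min=3053/1500, spread=17281/54000
Step 5: max=3752903/1620000, min=55501/27000, spread=422843/1620000
Step 6: max=111534241/48600000, min=70153/33750, spread=10513921/48600000
Step 7: max=3319954739/1458000000, min=10188787/4860000, spread=263318639/1458000000
Step 8: max=98941658591/43740000000, min=854879461/405000000, spread=6614676803/43740000000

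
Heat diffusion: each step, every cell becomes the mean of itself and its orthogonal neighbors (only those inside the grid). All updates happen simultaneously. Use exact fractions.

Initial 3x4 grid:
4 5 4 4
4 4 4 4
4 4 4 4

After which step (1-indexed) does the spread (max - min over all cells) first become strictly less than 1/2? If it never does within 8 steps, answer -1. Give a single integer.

Answer: 1

Derivation:
Step 1: max=13/3, min=4, spread=1/3
  -> spread < 1/2 first at step 1
Step 2: max=511/120, min=4, spread=31/120
Step 3: max=4531/1080, min=4, spread=211/1080
Step 4: max=448897/108000, min=7247/1800, spread=14077/108000
Step 5: max=4028407/972000, min=435683/108000, spread=5363/48600
Step 6: max=120380809/29160000, min=242869/60000, spread=93859/1166400
Step 7: max=7208674481/1749600000, min=394136467/97200000, spread=4568723/69984000
Step 8: max=431684435629/104976000000, min=11845618889/2916000000, spread=8387449/167961600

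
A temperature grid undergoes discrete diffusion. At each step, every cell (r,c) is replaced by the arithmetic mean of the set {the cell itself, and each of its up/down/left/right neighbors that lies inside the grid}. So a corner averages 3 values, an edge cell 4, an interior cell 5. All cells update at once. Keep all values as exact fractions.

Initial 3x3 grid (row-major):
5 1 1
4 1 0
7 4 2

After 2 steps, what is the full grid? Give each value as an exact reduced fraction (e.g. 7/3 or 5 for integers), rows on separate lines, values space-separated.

After step 1:
  10/3 2 2/3
  17/4 2 1
  5 7/2 2
After step 2:
  115/36 2 11/9
  175/48 51/20 17/12
  17/4 25/8 13/6

Answer: 115/36 2 11/9
175/48 51/20 17/12
17/4 25/8 13/6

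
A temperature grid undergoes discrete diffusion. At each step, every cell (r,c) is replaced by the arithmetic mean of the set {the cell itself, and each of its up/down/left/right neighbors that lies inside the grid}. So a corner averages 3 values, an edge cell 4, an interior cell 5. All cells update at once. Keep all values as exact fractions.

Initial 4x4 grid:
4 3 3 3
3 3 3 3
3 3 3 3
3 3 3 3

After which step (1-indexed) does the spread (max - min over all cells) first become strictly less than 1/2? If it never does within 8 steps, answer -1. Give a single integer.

Answer: 1

Derivation:
Step 1: max=10/3, min=3, spread=1/3
  -> spread < 1/2 first at step 1
Step 2: max=59/18, min=3, spread=5/18
Step 3: max=689/216, min=3, spread=41/216
Step 4: max=20483/6480, min=3, spread=1043/6480
Step 5: max=608753/194400, min=3, spread=25553/194400
Step 6: max=18167459/5832000, min=54079/18000, spread=645863/5832000
Step 7: max=542521691/174960000, min=360971/120000, spread=16225973/174960000
Step 8: max=16223877983/5248800000, min=162701/54000, spread=409340783/5248800000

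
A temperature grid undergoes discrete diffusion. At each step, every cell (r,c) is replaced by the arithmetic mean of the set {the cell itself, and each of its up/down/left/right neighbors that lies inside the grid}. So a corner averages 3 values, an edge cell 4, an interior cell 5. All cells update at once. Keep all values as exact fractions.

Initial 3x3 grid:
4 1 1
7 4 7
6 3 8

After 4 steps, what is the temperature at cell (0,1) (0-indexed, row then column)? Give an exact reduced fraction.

Step 1: cell (0,1) = 5/2
Step 2: cell (0,1) = 139/40
Step 3: cell (0,1) = 9223/2400
Step 4: cell (0,1) = 195077/48000
Full grid after step 4:
  179911/43200 195077/48000 29281/7200
  3942011/864000 101527/22500 53863/12000
  319679/64800 4275011/864000 211561/43200

Answer: 195077/48000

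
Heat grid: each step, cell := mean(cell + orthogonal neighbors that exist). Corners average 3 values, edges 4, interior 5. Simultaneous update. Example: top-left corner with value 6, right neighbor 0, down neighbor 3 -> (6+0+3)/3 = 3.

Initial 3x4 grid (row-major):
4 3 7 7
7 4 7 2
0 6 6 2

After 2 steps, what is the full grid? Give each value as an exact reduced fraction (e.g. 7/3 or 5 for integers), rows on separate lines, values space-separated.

Answer: 155/36 617/120 631/120 95/18
363/80 457/100 527/100 551/120
145/36 1139/240 1067/240 157/36

Derivation:
After step 1:
  14/3 9/2 6 16/3
  15/4 27/5 26/5 9/2
  13/3 4 21/4 10/3
After step 2:
  155/36 617/120 631/120 95/18
  363/80 457/100 527/100 551/120
  145/36 1139/240 1067/240 157/36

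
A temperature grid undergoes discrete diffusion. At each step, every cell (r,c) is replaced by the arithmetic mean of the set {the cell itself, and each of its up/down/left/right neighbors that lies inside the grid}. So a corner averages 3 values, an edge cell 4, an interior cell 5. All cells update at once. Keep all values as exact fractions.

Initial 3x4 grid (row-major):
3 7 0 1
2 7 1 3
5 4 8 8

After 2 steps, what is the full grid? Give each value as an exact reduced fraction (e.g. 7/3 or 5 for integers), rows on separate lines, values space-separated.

After step 1:
  4 17/4 9/4 4/3
  17/4 21/5 19/5 13/4
  11/3 6 21/4 19/3
After step 2:
  25/6 147/40 349/120 41/18
  967/240 9/2 15/4 883/240
  167/36 1147/240 1283/240 89/18

Answer: 25/6 147/40 349/120 41/18
967/240 9/2 15/4 883/240
167/36 1147/240 1283/240 89/18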